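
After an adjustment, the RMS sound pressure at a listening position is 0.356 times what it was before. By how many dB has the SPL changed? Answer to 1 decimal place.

-9.0 dB

Sound pressure is an amplitude quantity: ΔL = 20·log₁₀(p₂/p₁).
20·log₁₀(0.356) = -9.0 dB.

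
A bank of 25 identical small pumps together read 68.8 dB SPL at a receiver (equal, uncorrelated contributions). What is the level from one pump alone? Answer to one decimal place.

54.8 dB SPL

25 equal incoherent sources add 10·log₁₀(25) = 13.98 dB over one source.
L_one = 68.8 − 13.98 = 54.8 dB SPL.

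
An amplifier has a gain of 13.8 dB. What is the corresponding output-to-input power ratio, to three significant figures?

24.0

Power ratio = 10^(dB/10).
10^(13.8/10) = 10^(1.380) = 24.0.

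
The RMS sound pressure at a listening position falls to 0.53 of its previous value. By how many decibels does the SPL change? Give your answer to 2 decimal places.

-5.51 dB

Sound pressure is an amplitude quantity: ΔL = 20·log₁₀(p₂/p₁).
20·log₁₀(0.53) = -5.51 dB.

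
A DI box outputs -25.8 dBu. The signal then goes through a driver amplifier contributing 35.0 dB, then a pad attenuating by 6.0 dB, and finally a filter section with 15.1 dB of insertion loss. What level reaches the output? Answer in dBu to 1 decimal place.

-11.9 dBu

Gain stages sum in dB:
-25.8 + 35.0 − 6.0 − 15.1 = -11.9 dBu.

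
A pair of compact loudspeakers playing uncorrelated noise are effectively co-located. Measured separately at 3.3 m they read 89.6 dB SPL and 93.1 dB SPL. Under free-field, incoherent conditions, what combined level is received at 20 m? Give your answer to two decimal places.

Combined at 3.3 m: 10·log₁₀(10^(89.6/10)+10^(93.1/10)) = 94.704 dB SPL.
Then apply −20·log₁₀(20/3.3) = -15.650 dB → 79.05 dB SPL.

79.05 dB SPL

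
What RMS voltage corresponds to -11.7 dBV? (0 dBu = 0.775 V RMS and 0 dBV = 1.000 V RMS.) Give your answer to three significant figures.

0.260 V

V = 1.000 V × 10^(-11.7/20).
= 1.000 × 0.2600 = 0.260 V.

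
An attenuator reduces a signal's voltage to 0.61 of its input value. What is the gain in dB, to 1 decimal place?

For a voltage ratio, dB = 20·log₁₀(V₂/V₁).
20·log₁₀(0.61) = -4.3 dB.

-4.3 dB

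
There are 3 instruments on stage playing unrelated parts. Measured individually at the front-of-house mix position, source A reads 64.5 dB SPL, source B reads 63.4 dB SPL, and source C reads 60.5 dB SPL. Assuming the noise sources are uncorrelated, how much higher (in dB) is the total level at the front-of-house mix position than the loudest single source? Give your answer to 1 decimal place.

Add the sources as powers (linear), then convert back to dB:
L_total = 10·log₁₀(10^(64.5/10) + 10^(63.4/10) + 10^(60.5/10)) = 67.87 dB SPL.
Excess over the loudest (64.5 dB): 67.87 − 64.5 = 3.4 dB.

3.4 dB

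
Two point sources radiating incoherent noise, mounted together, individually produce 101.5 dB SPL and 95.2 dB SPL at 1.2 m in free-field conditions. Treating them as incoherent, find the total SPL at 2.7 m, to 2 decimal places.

Combined at 1.2 m: 10·log₁₀(10^(101.5/10)+10^(95.2/10)) = 102.415 dB SPL.
Then apply −20·log₁₀(2.7/1.2) = -7.044 dB → 95.37 dB SPL.

95.37 dB SPL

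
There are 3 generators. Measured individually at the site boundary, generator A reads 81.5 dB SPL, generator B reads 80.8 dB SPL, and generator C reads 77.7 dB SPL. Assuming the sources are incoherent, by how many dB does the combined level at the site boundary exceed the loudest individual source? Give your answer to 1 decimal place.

Add the sources as powers (linear), then convert back to dB:
L_total = 10·log₁₀(10^(81.5/10) + 10^(80.8/10) + 10^(77.7/10)) = 85.06 dB SPL.
Excess over the loudest (81.5 dB): 85.06 − 81.5 = 3.6 dB.

3.6 dB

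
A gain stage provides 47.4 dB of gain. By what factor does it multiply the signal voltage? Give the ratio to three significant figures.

234

Voltage ratio = 10^(dB/20).
10^(47.4/20) = 10^(2.370) = 234.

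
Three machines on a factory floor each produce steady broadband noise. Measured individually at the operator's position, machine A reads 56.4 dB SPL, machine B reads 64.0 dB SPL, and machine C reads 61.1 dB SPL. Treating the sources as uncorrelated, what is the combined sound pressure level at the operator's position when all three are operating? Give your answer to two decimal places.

Uncorrelated sources add in intensity (power), not in dB.
L_total = 10·log₁₀(10^(56.4/10) + 10^(64.0/10) + 10^(61.1/10)) = 10·log₁₀(4237000) = 66.27 dB SPL.

66.27 dB SPL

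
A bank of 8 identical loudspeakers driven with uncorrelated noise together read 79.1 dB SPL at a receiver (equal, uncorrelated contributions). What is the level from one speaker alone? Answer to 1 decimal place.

70.1 dB SPL

8 equal incoherent sources add 10·log₁₀(8) = 9.03 dB over one source.
L_one = 79.1 − 9.03 = 70.1 dB SPL.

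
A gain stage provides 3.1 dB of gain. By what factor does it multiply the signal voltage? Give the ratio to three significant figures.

1.43

Voltage ratio = 10^(dB/20).
10^(3.1/20) = 10^(0.1550) = 1.43.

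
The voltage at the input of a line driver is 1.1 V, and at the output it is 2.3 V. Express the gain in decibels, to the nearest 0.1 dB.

Voltage is an amplitude quantity, so gain = 20·log₁₀(V_out/V_in).
20·log₁₀(2.3/1.1) = 20·log₁₀(2.091) = 6.4 dB.

6.4 dB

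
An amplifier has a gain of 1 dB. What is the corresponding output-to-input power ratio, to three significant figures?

Power ratio = 10^(dB/10).
10^(1/10) = 10^(0.1000) = 1.26.

1.26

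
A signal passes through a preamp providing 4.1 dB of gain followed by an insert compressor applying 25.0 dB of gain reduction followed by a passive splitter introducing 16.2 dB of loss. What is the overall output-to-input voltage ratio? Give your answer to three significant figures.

Net gain = 4.1 + (−25.0) + (−16.2) = -37.1 dB.
Voltage ratio = 10^(-37.1/20) = 0.0140.

0.0140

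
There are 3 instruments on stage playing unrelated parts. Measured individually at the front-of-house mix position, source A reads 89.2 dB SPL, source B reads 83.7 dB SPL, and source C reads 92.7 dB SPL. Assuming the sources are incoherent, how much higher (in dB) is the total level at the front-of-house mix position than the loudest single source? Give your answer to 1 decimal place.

Uncorrelated sources add in intensity (power), not in dB.
L_total = 10·log₁₀(10^(89.2/10) + 10^(83.7/10) + 10^(92.7/10)) = 94.67 dB SPL.
Excess over the loudest (92.7 dB): 94.67 − 92.7 = 2.0 dB.

2.0 dB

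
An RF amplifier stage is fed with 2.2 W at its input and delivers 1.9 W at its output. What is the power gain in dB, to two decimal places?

-0.64 dB

Power is a power quantity, so gain = 10·log₁₀(P_out/P_in).
10·log₁₀(1.9/2.2) = 10·log₁₀(0.8636) = -0.64 dB.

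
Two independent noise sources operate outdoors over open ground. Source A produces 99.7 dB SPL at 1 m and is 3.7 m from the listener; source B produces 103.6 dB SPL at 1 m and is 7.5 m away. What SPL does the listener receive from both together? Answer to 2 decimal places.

At the listener: L_A = 99.7 − 20·log₁₀(3.7) = 88.336 dB; L_B = 103.6 − 20·log₁₀(7.5) = 86.099 dB.
Combined: 10·log₁₀(10^(88.336/10)+10^(86.099/10)) = 90.37 dB SPL.

90.37 dB SPL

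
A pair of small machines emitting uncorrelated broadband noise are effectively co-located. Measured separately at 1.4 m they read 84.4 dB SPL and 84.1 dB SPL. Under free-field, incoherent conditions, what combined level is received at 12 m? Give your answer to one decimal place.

Combined at 1.4 m: 10·log₁₀(10^(84.4/10)+10^(84.1/10)) = 87.26 dB SPL.
Then apply −20·log₁₀(12/1.4) = -18.66 dB → 68.6 dB SPL.

68.6 dB SPL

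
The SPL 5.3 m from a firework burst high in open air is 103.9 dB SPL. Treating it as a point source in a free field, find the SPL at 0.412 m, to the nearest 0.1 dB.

126.1 dB SPL

Inverse-square spreading gives ΔL = −20·log₁₀(d₂/d₁).
ΔL = −20·log₁₀(0.412/5.3) = 22.19 dB, so L₂ = 103.9 + (22.19) = 126.1 dB SPL.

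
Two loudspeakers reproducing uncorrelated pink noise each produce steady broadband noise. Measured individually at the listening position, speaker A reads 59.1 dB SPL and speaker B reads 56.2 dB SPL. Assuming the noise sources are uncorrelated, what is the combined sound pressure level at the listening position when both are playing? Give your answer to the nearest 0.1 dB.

Uncorrelated sources add in intensity (power), not in dB.
L_total = 10·log₁₀(10^(59.1/10) + 10^(56.2/10)) = 10·log₁₀(1230000) = 60.9 dB SPL.

60.9 dB SPL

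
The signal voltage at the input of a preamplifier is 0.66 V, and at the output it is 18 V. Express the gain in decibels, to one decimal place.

28.7 dB

Voltage ratio → dB uses the 20·log₁₀ form:
20·log₁₀(18/0.66) = 20·log₁₀(27.27) = 28.7 dB.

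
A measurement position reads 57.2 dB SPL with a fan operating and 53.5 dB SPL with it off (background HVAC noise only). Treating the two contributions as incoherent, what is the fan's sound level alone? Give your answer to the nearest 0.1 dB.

Subtract intensities: L_src = 10·log₁₀(10^(L_total/10) − 10^(L_bg/10)).
L_src = 10·log₁₀(10^(57.2/10) − 10^(53.5/10)) = 10·log₁₀(300900) = 54.8 dB SPL.

54.8 dB SPL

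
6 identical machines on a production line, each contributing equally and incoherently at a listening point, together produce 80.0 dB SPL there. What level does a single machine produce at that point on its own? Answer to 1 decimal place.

72.2 dB SPL

6 equal incoherent sources add 10·log₁₀(6) = 7.78 dB over one source.
L_one = 80.0 − 7.78 = 72.2 dB SPL.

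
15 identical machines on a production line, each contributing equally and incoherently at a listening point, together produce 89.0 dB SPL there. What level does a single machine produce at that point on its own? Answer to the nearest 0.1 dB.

15 equal incoherent sources add 10·log₁₀(15) = 11.76 dB over one source.
L_one = 89.0 − 11.76 = 77.2 dB SPL.

77.2 dB SPL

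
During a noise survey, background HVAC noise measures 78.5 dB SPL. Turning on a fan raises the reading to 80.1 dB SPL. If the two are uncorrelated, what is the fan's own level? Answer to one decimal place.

Subtract intensities: L_src = 10·log₁₀(10^(L_total/10) − 10^(L_bg/10)).
L_src = 10·log₁₀(10^(80.1/10) − 10^(78.5/10)) = 10·log₁₀(31530000) = 75.0 dB SPL.

75.0 dB SPL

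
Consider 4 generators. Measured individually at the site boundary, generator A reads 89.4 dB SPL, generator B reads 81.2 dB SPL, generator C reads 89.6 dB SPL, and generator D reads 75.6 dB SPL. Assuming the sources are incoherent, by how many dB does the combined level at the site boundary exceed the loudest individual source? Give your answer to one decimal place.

Incoherent sources sum as intensities:
L_total = 10·log₁₀(10^(89.4/10) + 10^(81.2/10) + 10^(89.6/10) + 10^(75.6/10)) = 92.90 dB SPL.
Excess over the loudest (89.6 dB): 92.90 − 89.6 = 3.3 dB.

3.3 dB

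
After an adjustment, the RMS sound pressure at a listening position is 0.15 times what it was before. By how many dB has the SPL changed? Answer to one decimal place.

SPL change from a pressure ratio uses the 20·log₁₀ form:
20·log₁₀(0.15) = -16.5 dB.

-16.5 dB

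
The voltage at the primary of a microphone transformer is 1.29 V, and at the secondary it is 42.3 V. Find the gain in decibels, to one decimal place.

Voltage is an amplitude quantity, so gain = 20·log₁₀(V_out/V_in).
20·log₁₀(42.3/1.29) = 20·log₁₀(32.79) = 30.3 dB.

30.3 dB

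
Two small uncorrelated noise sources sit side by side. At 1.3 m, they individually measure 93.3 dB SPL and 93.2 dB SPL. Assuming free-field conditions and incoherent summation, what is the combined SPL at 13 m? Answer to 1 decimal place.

Combined at 1.3 m: 10·log₁₀(10^(93.3/10)+10^(93.2/10)) = 96.26 dB SPL.
Then apply −20·log₁₀(13/1.3) = -20.00 dB → 76.3 dB SPL.

76.3 dB SPL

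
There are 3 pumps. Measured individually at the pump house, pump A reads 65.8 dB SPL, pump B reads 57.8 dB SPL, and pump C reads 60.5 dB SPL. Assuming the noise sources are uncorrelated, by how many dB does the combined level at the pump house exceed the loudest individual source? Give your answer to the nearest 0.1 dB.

Add the sources as powers (linear), then convert back to dB:
L_total = 10·log₁₀(10^(65.8/10) + 10^(57.8/10) + 10^(60.5/10)) = 67.42 dB SPL.
Excess over the loudest (65.8 dB): 67.42 − 65.8 = 1.6 dB.

1.6 dB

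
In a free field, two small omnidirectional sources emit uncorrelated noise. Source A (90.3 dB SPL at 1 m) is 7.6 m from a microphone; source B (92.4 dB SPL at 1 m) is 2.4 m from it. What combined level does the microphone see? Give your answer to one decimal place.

At the listener: L_A = 90.3 − 20·log₁₀(7.6) = 72.68 dB; L_B = 92.4 − 20·log₁₀(2.4) = 84.80 dB.
Combined: 10·log₁₀(10^(72.68/10)+10^(84.80/10)) = 85.1 dB SPL.

85.1 dB SPL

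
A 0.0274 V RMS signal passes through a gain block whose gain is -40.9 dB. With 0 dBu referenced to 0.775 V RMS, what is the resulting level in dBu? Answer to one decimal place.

-69.9 dBu

Input level: 20·log₁₀(0.0274/0.775) = -29.03 dBu.
Output: -29.03 − 40.9 = -69.9 dBu.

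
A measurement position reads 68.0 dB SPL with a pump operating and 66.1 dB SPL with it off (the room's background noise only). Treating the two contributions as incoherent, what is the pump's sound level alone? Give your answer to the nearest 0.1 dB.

Remove the background by subtracting linear intensities:
L_src = 10·log₁₀(10^(68.0/10) − 10^(66.1/10)) = 10·log₁₀(2236000) = 63.5 dB SPL.

63.5 dB SPL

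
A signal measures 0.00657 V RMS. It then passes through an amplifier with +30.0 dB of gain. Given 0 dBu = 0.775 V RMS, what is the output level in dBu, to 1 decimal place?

Input level: 20·log₁₀(0.00657/0.775) = -41.43 dBu.
Output: -41.43 + 30.0 = -11.4 dBu.

-11.4 dBu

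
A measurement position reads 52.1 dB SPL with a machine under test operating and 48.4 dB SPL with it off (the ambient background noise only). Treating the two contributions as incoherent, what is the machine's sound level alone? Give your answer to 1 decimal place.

49.7 dB SPL

Subtract intensities: L_src = 10·log₁₀(10^(L_total/10) − 10^(L_bg/10)).
L_src = 10·log₁₀(10^(52.1/10) − 10^(48.4/10)) = 10·log₁₀(93000) = 49.7 dB SPL.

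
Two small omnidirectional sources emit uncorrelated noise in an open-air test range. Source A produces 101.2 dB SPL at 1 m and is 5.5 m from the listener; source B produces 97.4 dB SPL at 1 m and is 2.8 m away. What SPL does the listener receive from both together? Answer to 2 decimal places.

90.56 dB SPL

At the listener: L_A = 101.2 − 20·log₁₀(5.5) = 86.393 dB; L_B = 97.4 − 20·log₁₀(2.8) = 88.457 dB.
Combined: 10·log₁₀(10^(86.393/10)+10^(88.457/10)) = 90.56 dB SPL.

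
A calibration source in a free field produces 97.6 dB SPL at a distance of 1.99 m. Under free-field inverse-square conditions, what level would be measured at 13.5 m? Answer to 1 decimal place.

For a point source in a free field, ΔL = −20·log₁₀(d₂/d₁).
ΔL = −20·log₁₀(13.5/1.99) = -16.63 dB, so L₂ = 97.6 + (-16.63) = 81.0 dB SPL.

81.0 dB SPL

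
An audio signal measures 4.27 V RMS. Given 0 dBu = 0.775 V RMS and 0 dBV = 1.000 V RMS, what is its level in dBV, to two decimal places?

dBV = 20·log₁₀(V / 1.000 V).
20·log₁₀(4.27/1.000) = +12.61 dBV.

+12.61 dBV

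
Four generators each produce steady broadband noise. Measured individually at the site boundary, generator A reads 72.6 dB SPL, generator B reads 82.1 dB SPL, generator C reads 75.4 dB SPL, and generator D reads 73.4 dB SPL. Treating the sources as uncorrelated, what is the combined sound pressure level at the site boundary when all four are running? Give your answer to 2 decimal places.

83.75 dB SPL

Incoherent sources sum as intensities:
L_total = 10·log₁₀(10^(72.6/10) + 10^(82.1/10) + 10^(75.4/10) + 10^(73.4/10)) = 10·log₁₀(236900000) = 83.75 dB SPL.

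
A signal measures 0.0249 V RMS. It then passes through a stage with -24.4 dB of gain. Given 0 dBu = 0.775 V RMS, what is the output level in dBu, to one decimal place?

-54.3 dBu

Input level: 20·log₁₀(0.0249/0.775) = -29.86 dBu.
Output: -29.86 − 24.4 = -54.3 dBu.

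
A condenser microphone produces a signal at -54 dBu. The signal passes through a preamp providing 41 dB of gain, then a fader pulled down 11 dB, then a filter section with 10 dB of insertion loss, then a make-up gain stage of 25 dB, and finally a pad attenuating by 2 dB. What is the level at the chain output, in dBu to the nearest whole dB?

-11 dBu

In dB, series stages simply add:
-54 + 41 − 11 − 10 + 25 − 2 = -11 dBu.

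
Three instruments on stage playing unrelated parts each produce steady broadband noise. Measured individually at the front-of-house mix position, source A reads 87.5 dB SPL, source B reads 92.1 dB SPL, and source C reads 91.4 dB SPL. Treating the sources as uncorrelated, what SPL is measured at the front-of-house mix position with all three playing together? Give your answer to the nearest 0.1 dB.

95.5 dB SPL

Add the sources as powers (linear), then convert back to dB:
L_total = 10·log₁₀(10^(87.5/10) + 10^(92.1/10) + 10^(91.4/10)) = 10·log₁₀(3565000000) = 95.5 dB SPL.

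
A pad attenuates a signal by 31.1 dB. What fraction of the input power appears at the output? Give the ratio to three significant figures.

0.000776

Power ratio = 10^(dB/10).
10^(-31.1/10) = 10^(-3.110) = 0.000776.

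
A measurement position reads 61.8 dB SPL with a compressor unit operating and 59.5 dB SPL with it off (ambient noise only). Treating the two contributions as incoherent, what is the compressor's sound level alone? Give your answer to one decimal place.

Remove the background by subtracting linear intensities:
L_src = 10·log₁₀(10^(61.8/10) − 10^(59.5/10)) = 10·log₁₀(622300) = 57.9 dB SPL.

57.9 dB SPL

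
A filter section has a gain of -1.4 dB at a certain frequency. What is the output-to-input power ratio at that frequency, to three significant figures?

Power ratio = 10^(dB/10).
10^(-1.4/10) = 10^(-0.1400) = 0.724.

0.724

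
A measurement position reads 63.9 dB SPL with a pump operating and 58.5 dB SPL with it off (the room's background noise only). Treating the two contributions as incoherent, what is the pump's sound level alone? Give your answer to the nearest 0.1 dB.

Background correction is a power subtraction:
L_src = 10·log₁₀(10^(63.9/10) − 10^(58.5/10)) = 10·log₁₀(1747000) = 62.4 dB SPL.

62.4 dB SPL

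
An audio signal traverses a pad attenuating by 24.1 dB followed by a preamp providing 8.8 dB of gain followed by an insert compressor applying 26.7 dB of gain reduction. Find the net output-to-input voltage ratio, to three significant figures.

0.00794

Net gain = (−24.1) + 8.8 + (−26.7) = -42.0 dB.
Voltage ratio = 10^(-42.0/20) = 0.00794.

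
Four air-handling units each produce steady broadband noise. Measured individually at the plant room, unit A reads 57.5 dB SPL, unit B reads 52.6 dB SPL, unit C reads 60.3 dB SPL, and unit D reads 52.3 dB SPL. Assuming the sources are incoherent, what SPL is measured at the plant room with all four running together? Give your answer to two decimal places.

Uncorrelated sources add in intensity (power), not in dB.
L_total = 10·log₁₀(10^(57.5/10) + 10^(52.6/10) + 10^(60.3/10) + 10^(52.3/10)) = 10·log₁₀(1986000) = 62.98 dB SPL.

62.98 dB SPL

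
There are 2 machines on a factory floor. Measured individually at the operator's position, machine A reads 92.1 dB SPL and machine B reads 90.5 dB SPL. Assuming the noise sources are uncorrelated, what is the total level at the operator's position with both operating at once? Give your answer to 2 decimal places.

94.38 dB SPL

Uncorrelated sources add in intensity (power), not in dB.
L_total = 10·log₁₀(10^(92.1/10) + 10^(90.5/10)) = 10·log₁₀(2744000000) = 94.38 dB SPL.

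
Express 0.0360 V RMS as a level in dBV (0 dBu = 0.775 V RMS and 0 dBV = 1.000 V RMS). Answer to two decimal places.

-28.87 dBV

dBV = 20·log₁₀(V / 1.000 V).
20·log₁₀(0.0360/1.000) = -28.87 dBV.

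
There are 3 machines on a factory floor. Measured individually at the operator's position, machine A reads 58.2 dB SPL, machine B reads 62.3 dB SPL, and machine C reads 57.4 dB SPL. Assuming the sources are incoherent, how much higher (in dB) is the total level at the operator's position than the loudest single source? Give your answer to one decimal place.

2.3 dB

Uncorrelated sources add in intensity (power), not in dB.
L_total = 10·log₁₀(10^(58.2/10) + 10^(62.3/10) + 10^(57.4/10)) = 64.64 dB SPL.
Excess over the loudest (62.3 dB): 64.64 − 62.3 = 2.3 dB.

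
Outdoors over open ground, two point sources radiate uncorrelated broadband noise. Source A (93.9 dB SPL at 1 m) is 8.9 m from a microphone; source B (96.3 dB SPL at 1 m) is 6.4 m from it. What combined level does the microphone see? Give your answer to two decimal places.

81.31 dB SPL

At the listener: L_A = 93.9 − 20·log₁₀(8.9) = 74.912 dB; L_B = 96.3 − 20·log₁₀(6.4) = 80.176 dB.
Combined: 10·log₁₀(10^(74.912/10)+10^(80.176/10)) = 81.31 dB SPL.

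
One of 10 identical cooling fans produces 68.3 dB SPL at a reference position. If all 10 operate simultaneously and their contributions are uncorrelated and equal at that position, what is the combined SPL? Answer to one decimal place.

78.3 dB SPL

10 equal incoherent sources raise the level by 10·log₁₀(10) = 10.00 dB.
L_total = 68.3 + 10.00 = 78.3 dB SPL.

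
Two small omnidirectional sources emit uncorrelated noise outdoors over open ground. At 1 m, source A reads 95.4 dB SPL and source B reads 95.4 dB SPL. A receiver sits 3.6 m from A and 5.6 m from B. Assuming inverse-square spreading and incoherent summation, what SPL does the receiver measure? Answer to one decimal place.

At the listener: L_A = 95.4 − 20·log₁₀(3.6) = 84.27 dB; L_B = 95.4 − 20·log₁₀(5.6) = 80.44 dB.
Combined: 10·log₁₀(10^(84.27/10)+10^(80.44/10)) = 85.8 dB SPL.

85.8 dB SPL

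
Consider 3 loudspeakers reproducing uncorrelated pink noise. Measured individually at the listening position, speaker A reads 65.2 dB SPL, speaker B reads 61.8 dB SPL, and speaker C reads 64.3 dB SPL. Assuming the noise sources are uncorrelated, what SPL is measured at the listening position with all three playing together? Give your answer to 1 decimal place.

Add the sources as powers (linear), then convert back to dB:
L_total = 10·log₁₀(10^(65.2/10) + 10^(61.8/10) + 10^(64.3/10)) = 10·log₁₀(7516000) = 68.8 dB SPL.

68.8 dB SPL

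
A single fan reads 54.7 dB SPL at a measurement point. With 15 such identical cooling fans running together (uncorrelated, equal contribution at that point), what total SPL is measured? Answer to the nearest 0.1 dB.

15 equal incoherent sources raise the level by 10·log₁₀(15) = 11.76 dB.
L_total = 54.7 + 11.76 = 66.5 dB SPL.

66.5 dB SPL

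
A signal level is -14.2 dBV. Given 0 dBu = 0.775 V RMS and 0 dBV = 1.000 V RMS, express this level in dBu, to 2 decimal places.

The offset between the scales is 20·log₁₀(0.775/1.000) = −2.214 dB.
So dBu = -14.2 + 2.214 = -11.99 dBu.

-11.99 dBu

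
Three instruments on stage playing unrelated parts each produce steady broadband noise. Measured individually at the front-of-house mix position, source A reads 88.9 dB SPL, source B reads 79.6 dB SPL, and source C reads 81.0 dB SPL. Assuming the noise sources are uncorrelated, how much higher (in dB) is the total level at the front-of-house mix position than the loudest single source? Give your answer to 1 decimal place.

Uncorrelated sources add in intensity (power), not in dB.
L_total = 10·log₁₀(10^(88.9/10) + 10^(79.6/10) + 10^(81.0/10)) = 89.97 dB SPL.
Excess over the loudest (88.9 dB): 89.97 − 88.9 = 1.1 dB.

1.1 dB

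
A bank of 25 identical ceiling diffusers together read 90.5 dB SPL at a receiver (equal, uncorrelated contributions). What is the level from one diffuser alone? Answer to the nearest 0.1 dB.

25 equal incoherent sources add 10·log₁₀(25) = 13.98 dB over one source.
L_one = 90.5 − 13.98 = 76.5 dB SPL.

76.5 dB SPL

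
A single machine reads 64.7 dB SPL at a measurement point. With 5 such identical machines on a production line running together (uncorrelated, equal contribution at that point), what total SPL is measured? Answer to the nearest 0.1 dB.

71.7 dB SPL

5 equal incoherent sources raise the level by 10·log₁₀(5) = 6.99 dB.
L_total = 64.7 + 6.99 = 71.7 dB SPL.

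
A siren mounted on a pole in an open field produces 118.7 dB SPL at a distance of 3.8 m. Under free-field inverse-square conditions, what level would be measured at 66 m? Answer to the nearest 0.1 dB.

93.9 dB SPL

Free-field point source: level drops by 20·log₁₀ of the distance ratio.
ΔL = −20·log₁₀(66/3.8) = -24.80 dB, so L₂ = 118.7 + (-24.80) = 93.9 dB SPL.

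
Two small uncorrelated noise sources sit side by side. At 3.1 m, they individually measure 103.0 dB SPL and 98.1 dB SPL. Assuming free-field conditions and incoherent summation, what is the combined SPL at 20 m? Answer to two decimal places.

Combined at 3.1 m: 10·log₁₀(10^(103.0/10)+10^(98.1/10)) = 104.218 dB SPL.
Then apply −20·log₁₀(20/3.1) = -16.193 dB → 88.02 dB SPL.

88.02 dB SPL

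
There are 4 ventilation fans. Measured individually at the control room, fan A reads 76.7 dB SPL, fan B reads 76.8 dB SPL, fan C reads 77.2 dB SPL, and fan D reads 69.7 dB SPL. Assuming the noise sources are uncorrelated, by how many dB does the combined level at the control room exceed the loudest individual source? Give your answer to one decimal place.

Incoherent sources sum as intensities:
L_total = 10·log₁₀(10^(76.7/10) + 10^(76.8/10) + 10^(77.2/10) + 10^(69.7/10)) = 81.94 dB SPL.
Excess over the loudest (77.2 dB): 81.94 − 77.2 = 4.7 dB.

4.7 dB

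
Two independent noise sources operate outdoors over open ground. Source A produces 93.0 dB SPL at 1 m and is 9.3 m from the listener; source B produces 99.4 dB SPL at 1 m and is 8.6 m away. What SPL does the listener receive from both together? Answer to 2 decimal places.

At the listener: L_A = 93.0 − 20·log₁₀(9.3) = 73.630 dB; L_B = 99.4 − 20·log₁₀(8.6) = 80.710 dB.
Combined: 10·log₁₀(10^(73.630/10)+10^(80.710/10)) = 81.49 dB SPL.

81.49 dB SPL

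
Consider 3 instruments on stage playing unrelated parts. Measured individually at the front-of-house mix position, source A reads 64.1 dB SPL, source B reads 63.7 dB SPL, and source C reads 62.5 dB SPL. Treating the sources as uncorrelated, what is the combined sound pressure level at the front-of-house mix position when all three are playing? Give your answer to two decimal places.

68.26 dB SPL

Add the sources as powers (linear), then convert back to dB:
L_total = 10·log₁₀(10^(64.1/10) + 10^(63.7/10) + 10^(62.5/10)) = 10·log₁₀(6693000) = 68.26 dB SPL.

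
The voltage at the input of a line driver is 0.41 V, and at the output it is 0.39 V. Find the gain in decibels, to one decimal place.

For a voltage ratio, dB = 20·log₁₀(V₂/V₁).
20·log₁₀(0.39/0.41) = 20·log₁₀(0.9512) = -0.4 dB.

-0.4 dB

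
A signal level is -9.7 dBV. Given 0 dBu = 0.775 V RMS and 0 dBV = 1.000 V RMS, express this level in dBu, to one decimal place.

-7.5 dBu

The offset between the scales is 20·log₁₀(0.775/1.000) = −2.214 dB.
So dBu = -9.7 + 2.214 = -7.5 dBu.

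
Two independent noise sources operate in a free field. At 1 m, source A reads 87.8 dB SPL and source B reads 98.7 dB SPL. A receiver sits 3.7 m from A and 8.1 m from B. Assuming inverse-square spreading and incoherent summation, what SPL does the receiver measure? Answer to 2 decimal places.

81.96 dB SPL

At the listener: L_A = 87.8 − 20·log₁₀(3.7) = 76.436 dB; L_B = 98.7 − 20·log₁₀(8.1) = 80.530 dB.
Combined: 10·log₁₀(10^(76.436/10)+10^(80.530/10)) = 81.96 dB SPL.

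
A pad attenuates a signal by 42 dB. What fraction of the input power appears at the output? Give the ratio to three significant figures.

0.0000631

Power ratio = 10^(dB/10).
10^(-42/10) = 10^(-4.200) = 0.0000631.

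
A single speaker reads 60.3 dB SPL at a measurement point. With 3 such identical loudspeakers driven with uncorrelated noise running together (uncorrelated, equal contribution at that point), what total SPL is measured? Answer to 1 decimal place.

65.1 dB SPL

3 equal incoherent sources raise the level by 10·log₁₀(3) = 4.77 dB.
L_total = 60.3 + 4.77 = 65.1 dB SPL.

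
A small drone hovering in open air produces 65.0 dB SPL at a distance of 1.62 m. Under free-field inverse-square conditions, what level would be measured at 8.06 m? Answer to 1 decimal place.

51.1 dB SPL

Free-field point source: level drops by 20·log₁₀ of the distance ratio.
ΔL = −20·log₁₀(8.06/1.62) = -13.94 dB, so L₂ = 65.0 + (-13.94) = 51.1 dB SPL.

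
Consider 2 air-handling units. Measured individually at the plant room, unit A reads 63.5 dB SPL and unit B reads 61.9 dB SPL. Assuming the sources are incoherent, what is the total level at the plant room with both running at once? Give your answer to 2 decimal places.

Add the sources as powers (linear), then convert back to dB:
L_total = 10·log₁₀(10^(63.5/10) + 10^(61.9/10)) = 10·log₁₀(3788000) = 65.78 dB SPL.

65.78 dB SPL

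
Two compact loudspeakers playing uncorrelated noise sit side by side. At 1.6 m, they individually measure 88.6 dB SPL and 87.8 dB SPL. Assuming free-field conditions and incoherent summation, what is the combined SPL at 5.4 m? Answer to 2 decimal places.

Combined at 1.6 m: 10·log₁₀(10^(88.6/10)+10^(87.8/10)) = 91.229 dB SPL.
Then apply −20·log₁₀(5.4/1.6) = -10.565 dB → 80.66 dB SPL.

80.66 dB SPL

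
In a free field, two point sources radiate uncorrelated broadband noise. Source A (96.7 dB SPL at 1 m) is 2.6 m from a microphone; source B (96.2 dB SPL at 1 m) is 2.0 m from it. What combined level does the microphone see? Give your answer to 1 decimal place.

At the listener: L_A = 96.7 − 20·log₁₀(2.6) = 88.40 dB; L_B = 96.2 − 20·log₁₀(2.0) = 90.18 dB.
Combined: 10·log₁₀(10^(88.40/10)+10^(90.18/10)) = 92.4 dB SPL.

92.4 dB SPL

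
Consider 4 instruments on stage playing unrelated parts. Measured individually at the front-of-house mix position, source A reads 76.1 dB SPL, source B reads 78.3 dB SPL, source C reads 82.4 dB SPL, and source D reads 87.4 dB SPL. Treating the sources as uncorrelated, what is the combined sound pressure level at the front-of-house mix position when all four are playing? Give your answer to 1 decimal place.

Add the sources as powers (linear), then convert back to dB:
L_total = 10·log₁₀(10^(76.1/10) + 10^(78.3/10) + 10^(82.4/10) + 10^(87.4/10)) = 10·log₁₀(831700000) = 89.2 dB SPL.

89.2 dB SPL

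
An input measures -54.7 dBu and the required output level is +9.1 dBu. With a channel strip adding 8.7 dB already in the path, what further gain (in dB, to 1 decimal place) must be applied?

The required make-up gain is the shortfall in the dB sum.
G = +9.1 − (-54.7) − 8.7 = 55.1 dB.

55.1 dB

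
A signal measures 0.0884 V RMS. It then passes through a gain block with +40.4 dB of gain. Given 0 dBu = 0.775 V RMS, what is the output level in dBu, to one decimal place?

Input level: 20·log₁₀(0.0884/0.775) = -18.86 dBu.
Output: -18.86 + 40.4 = +21.5 dBu.

+21.5 dBu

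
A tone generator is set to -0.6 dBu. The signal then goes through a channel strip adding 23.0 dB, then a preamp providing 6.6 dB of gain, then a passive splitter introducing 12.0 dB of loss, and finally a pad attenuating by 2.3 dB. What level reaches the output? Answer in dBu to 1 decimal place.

+14.7 dBu

Cascaded gains and losses add directly in dB.
-0.6 + 23.0 + 6.6 − 12.0 − 2.3 = +14.7 dBu.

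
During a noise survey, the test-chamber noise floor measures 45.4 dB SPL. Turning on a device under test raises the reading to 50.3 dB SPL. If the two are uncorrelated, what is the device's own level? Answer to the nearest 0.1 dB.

48.6 dB SPL

Remove the background by subtracting linear intensities:
L_src = 10·log₁₀(10^(50.3/10) − 10^(45.4/10)) = 10·log₁₀(72480) = 48.6 dB SPL.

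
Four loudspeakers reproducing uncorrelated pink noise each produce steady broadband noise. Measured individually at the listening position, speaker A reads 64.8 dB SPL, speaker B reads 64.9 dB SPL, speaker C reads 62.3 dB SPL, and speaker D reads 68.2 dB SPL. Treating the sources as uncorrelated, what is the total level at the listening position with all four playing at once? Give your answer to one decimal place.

Incoherent sources sum as intensities:
L_total = 10·log₁₀(10^(64.8/10) + 10^(64.9/10) + 10^(62.3/10) + 10^(68.2/10)) = 10·log₁₀(14420000) = 71.6 dB SPL.

71.6 dB SPL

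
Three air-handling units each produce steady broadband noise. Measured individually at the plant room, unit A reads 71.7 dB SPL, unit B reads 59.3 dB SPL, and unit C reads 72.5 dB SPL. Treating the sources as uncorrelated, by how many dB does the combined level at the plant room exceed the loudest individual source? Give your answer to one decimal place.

2.7 dB

Add the sources as powers (linear), then convert back to dB:
L_total = 10·log₁₀(10^(71.7/10) + 10^(59.3/10) + 10^(72.5/10)) = 75.24 dB SPL.
Excess over the loudest (72.5 dB): 75.24 − 72.5 = 2.7 dB.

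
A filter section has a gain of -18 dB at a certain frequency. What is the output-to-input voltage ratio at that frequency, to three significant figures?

Voltage ratio = 10^(dB/20).
10^(-18/20) = 10^(-0.9000) = 0.126.

0.126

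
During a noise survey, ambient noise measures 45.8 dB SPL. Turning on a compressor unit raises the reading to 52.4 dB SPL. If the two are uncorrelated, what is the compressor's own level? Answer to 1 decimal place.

51.3 dB SPL

Subtract intensities: L_src = 10·log₁₀(10^(L_total/10) − 10^(L_bg/10)).
L_src = 10·log₁₀(10^(52.4/10) − 10^(45.8/10)) = 10·log₁₀(135800) = 51.3 dB SPL.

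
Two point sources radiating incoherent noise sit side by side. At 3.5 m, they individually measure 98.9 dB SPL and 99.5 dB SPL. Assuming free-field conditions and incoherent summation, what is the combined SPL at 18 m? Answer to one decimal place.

88.0 dB SPL

Combined at 3.5 m: 10·log₁₀(10^(98.9/10)+10^(99.5/10)) = 102.22 dB SPL.
Then apply −20·log₁₀(18/3.5) = -14.22 dB → 88.0 dB SPL.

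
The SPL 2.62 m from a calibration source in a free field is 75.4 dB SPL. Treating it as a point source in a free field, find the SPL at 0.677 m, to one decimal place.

Inverse-square spreading gives ΔL = −20·log₁₀(d₂/d₁).
ΔL = −20·log₁₀(0.677/2.62) = 11.75 dB, so L₂ = 75.4 + (11.75) = 87.2 dB SPL.

87.2 dB SPL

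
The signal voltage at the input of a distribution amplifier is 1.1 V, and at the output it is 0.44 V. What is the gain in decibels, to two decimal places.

-7.96 dB

Voltage ratio → dB uses the 20·log₁₀ form:
20·log₁₀(0.44/1.1) = 20·log₁₀(0.4000) = -7.96 dB.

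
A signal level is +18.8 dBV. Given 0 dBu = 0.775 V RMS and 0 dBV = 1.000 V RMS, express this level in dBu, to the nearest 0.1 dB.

The offset between the scales is 20·log₁₀(0.775/1.000) = −2.214 dB.
So dBu = +18.8 + 2.214 = +21.0 dBu.

+21.0 dBu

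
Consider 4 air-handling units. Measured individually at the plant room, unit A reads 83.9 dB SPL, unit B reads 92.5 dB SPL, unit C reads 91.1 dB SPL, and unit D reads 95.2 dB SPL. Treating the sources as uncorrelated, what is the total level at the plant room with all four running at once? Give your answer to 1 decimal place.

98.2 dB SPL

Incoherent sources sum as intensities:
L_total = 10·log₁₀(10^(83.9/10) + 10^(92.5/10) + 10^(91.1/10) + 10^(95.2/10)) = 10·log₁₀(6623000000) = 98.2 dB SPL.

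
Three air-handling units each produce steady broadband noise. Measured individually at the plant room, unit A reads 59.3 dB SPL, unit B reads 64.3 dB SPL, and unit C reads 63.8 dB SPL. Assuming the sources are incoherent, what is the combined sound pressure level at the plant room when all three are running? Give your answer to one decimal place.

67.7 dB SPL

Uncorrelated sources add in intensity (power), not in dB.
L_total = 10·log₁₀(10^(59.3/10) + 10^(64.3/10) + 10^(63.8/10)) = 10·log₁₀(5942000) = 67.7 dB SPL.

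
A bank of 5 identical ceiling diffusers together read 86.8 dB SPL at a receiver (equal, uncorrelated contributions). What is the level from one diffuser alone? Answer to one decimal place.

5 equal incoherent sources add 10·log₁₀(5) = 6.99 dB over one source.
L_one = 86.8 − 6.99 = 79.8 dB SPL.

79.8 dB SPL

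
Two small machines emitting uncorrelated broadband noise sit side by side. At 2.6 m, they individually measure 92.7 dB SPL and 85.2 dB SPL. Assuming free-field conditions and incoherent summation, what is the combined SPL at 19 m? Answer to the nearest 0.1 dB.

76.1 dB SPL

Combined at 2.6 m: 10·log₁₀(10^(92.7/10)+10^(85.2/10)) = 93.41 dB SPL.
Then apply −20·log₁₀(19/2.6) = -17.28 dB → 76.1 dB SPL.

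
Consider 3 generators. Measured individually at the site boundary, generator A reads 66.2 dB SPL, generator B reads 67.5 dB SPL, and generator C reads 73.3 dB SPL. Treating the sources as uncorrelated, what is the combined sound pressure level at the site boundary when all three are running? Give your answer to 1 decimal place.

74.9 dB SPL

Incoherent sources sum as intensities:
L_total = 10·log₁₀(10^(66.2/10) + 10^(67.5/10) + 10^(73.3/10)) = 10·log₁₀(31170000) = 74.9 dB SPL.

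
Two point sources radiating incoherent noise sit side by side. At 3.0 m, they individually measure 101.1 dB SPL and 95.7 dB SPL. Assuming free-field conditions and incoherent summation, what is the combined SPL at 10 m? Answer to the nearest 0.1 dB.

91.7 dB SPL

Combined at 3.0 m: 10·log₁₀(10^(101.1/10)+10^(95.7/10)) = 102.20 dB SPL.
Then apply −20·log₁₀(10/3.0) = -10.46 dB → 91.7 dB SPL.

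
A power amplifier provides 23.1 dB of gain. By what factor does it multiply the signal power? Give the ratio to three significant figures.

Power ratio = 10^(dB/10).
10^(23.1/10) = 10^(2.310) = 204.

204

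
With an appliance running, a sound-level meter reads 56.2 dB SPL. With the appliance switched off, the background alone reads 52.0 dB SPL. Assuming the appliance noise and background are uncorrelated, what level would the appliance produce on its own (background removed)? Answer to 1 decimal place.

54.1 dB SPL

Subtract intensities: L_src = 10·log₁₀(10^(L_total/10) − 10^(L_bg/10)).
L_src = 10·log₁₀(10^(56.2/10) − 10^(52.0/10)) = 10·log₁₀(258400) = 54.1 dB SPL.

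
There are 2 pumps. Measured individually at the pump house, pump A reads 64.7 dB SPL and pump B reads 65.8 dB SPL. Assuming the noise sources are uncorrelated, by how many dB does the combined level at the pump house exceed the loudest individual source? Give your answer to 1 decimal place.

Incoherent sources sum as intensities:
L_total = 10·log₁₀(10^(64.7/10) + 10^(65.8/10)) = 68.30 dB SPL.
Excess over the loudest (65.8 dB): 68.30 − 65.8 = 2.5 dB.

2.5 dB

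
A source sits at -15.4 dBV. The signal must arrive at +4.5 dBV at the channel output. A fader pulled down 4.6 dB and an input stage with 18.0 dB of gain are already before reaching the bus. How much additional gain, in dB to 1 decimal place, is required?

6.5 dB

The required make-up gain is the shortfall in the dB sum.
G = +4.5 − (-15.4) + 4.6 − 18.0 = 6.5 dB.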